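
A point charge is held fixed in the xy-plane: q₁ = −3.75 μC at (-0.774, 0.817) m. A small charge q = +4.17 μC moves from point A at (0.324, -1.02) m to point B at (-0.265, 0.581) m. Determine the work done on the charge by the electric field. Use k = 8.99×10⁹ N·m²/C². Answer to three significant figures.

The work done by the electric force is W_field = −ΔU = −q(V_B − V_A) = q(V_A − V_B).
At A: distance to the source charge is 2.14 m; V_A = kq₁/r = -1.58×10⁴ V.
At B: distance to the source charge is 0.561 m; V_B = kq₁/r = -6.01×10⁴ V.
ΔV = V_B − V_A = -4.43×10⁴ V.
W_field = −qΔV = −(4.17×10⁻⁶ C)(-4.43×10⁴ V) = 0.185 J.

0.185 J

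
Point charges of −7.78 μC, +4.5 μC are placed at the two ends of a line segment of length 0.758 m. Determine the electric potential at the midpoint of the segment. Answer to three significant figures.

-7.78×10⁴ V

Electric potential is a scalar, so the contributions from each charge add algebraically: V = Σ kqᵢ/rᵢ.
Each charge is 0.379 m from the midpoint.
V = k[(-7.78×10⁻⁶)/(0.379) + (4.50×10⁻⁶)/(0.379)] = -7.78×10⁴ V.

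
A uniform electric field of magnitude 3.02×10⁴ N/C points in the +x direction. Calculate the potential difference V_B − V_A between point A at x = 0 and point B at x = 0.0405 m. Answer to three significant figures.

In a uniform field, potential decreases in the direction of E: V_B − V_A = −E·Δx.
V_B − V_A = −(3.02×10⁴ V/m)(0.0405 m) = -1220 V.

-1220 V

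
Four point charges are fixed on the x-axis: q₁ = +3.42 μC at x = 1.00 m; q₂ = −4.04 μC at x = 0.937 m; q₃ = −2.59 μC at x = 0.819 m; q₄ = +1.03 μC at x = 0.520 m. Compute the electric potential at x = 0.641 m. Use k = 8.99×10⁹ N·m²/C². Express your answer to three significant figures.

-9.13×10⁴ V

Electric potential is a scalar, so the contributions from each charge add algebraically: V = Σ kqᵢ/rᵢ.
Distances from the field point to each charge: r₁ = 0.359 m, r₂ = 0.296 m, r₃ = 0.178 m, r₄ = 0.121 m.
V = k[(3.42×10⁻⁶)/(0.359) + (-4.04×10⁻⁶)/(0.296) + (-2.59×10⁻⁶)/(0.178) + (1.03×10⁻⁶)/(0.121)] = -9.13×10⁴ V.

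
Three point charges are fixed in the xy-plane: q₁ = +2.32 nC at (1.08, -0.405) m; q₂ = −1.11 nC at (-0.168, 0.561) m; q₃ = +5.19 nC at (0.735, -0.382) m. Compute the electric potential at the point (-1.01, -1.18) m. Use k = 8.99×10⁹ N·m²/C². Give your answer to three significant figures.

The total potential is the scalar sum of each charge's contribution, V = Σ kqᵢ/rᵢ.
Distances from the field point to each charge: r₁ = 2.23 m, r₂ = 1.93 m, r₃ = 1.92 m.
V = k[(2.32×10⁻⁹)/(2.23) + (-1.11×10⁻⁹)/(1.93) + (5.19×10⁻⁹)/(1.92)] = 28.5 V.

28.5 V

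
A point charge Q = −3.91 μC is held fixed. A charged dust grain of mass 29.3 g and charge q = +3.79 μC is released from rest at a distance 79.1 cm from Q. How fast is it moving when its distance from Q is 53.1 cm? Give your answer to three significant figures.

2.37 m/s

Only the electrostatic force acts, so mechanical energy is conserved: ½mv² = U₁ − U₂ = kQq(1/r₁ − 1/r₂).
U₁ − U₂ = (8.99×10⁹ N·m²/C²)(-3.91×10⁻⁶ C)(3.79×10⁻⁶ C)(1/0.791 − 1/0.531) = 0.0825 J.
v = √(2·0.0825/0.0293) = 2.37 m/s.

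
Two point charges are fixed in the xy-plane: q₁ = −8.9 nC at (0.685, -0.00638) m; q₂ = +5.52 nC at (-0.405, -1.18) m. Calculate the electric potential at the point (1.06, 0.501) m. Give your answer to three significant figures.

The total potential is the scalar sum of each charge's contribution, V = Σ kqᵢ/rᵢ.
Distances from the field point to each charge: r₁ = 0.631 m, r₂ = 2.23 m.
V = k[(-8.90×10⁻⁹)/(0.631) + (5.52×10⁻⁹)/(2.23)] = -105 V.

-105 V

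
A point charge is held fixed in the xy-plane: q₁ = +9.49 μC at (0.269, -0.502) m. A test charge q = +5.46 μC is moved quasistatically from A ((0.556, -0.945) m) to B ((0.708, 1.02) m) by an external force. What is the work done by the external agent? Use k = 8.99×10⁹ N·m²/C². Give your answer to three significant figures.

For quasistatic motion the external work equals the change in potential energy: W_ext = qΔV = q(V_B − V_A).
At A: distance to the source charge is 0.528 m; V_A = kq₁/r = 1.62×10⁵ V.
At B: distance to the source charge is 1.58 m; V_B = kq₁/r = 5.39×10⁴ V.
ΔV = V_B − V_A = -1.08×10⁵ V.
W_ext = qΔV = (5.46×10⁻⁶ C)(-1.08×10⁵ V) = -0.588 J.

-0.588 J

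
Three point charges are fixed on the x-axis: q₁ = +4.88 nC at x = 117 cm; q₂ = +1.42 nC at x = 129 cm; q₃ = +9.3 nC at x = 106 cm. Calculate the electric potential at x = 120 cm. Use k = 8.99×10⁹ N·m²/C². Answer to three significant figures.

Electric potential is a scalar, so the contributions from each charge add algebraically: V = Σ kqᵢ/rᵢ.
Distances from the field point to each charge: r₁ = 0.0300 m, r₂ = 0.0900 m, r₃ = 0.140 m.
V = k[(4.88×10⁻⁹)/(0.0300) + (1.42×10⁻⁹)/(0.0900) + (9.30×10⁻⁹)/(0.140)] = 2200 V.

2200 V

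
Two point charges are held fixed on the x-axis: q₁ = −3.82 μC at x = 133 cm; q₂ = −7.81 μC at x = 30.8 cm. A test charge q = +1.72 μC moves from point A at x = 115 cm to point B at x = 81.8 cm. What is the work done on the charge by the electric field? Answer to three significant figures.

-0.119 J

The work done by the electric force is W_field = −ΔU = −q(V_B − V_A) = q(V_A − V_B).
At A: distances to the source charges are 0.180 m, 0.842 m; V_A = Σ kqᵢ/rᵢ = -2.74×10⁵ V.
At B: distances to the source charges are 0.512 m, 0.510 m; V_B = Σ kqᵢ/rᵢ = -2.05×10⁵ V.
ΔV = V_B − V_A = 6.94×10⁴ V.
W_field = −qΔV = −(1.72×10⁻⁶ C)(6.94×10⁴ V) = -0.119 J.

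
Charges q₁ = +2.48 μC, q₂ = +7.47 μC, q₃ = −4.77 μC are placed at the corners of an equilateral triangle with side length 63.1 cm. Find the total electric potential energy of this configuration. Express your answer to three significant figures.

-0.412 J

The assembly work is the sum of pairwise potential energies, U = Σ_{i<j} kqᵢqⱼ/rᵢⱼ.
All three pair separations equal the side length, 0.631 m.
U = (0.264) + (-0.169) + (-0.508) = -0.412 J.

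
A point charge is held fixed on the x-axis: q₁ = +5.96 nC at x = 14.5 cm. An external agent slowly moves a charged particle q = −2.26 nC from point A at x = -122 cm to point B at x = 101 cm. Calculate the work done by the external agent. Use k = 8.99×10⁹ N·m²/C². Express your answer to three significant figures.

For quasistatic motion the external work equals the change in potential energy: W_ext = qΔV = q(V_B − V_A).
At A: distance to the source charge is 1.36 m; V_A = kq₁/r = 39.3 V.
At B: distance to the source charge is 0.865 m; V_B = kq₁/r = 61.9 V.
ΔV = V_B − V_A = 22.7 V.
W_ext = qΔV = (-2.26×10⁻⁹ C)(22.7 V) = -5.13×10⁻⁸ J.

-5.13×10⁻⁸ J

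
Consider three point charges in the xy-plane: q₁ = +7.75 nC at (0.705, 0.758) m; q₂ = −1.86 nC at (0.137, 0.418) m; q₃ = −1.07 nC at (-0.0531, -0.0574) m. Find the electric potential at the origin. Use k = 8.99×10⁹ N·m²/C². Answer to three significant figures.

Electric potential is a scalar, so the contributions from each charge add algebraically: V = Σ kqᵢ/rᵢ.
Distances from the field point to each charge: r₁ = 1.04 m, r₂ = 0.440 m, r₃ = 0.0782 m.
V = k[(7.75×10⁻⁹)/(1.04) + (-1.86×10⁻⁹)/(0.440) + (-1.07×10⁻⁹)/(0.0782)] = -93.7 V.

-93.7 V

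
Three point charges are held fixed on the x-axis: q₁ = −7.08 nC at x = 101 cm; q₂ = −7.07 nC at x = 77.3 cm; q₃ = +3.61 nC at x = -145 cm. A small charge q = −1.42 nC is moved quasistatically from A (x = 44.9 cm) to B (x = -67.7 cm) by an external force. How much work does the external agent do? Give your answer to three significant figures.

For quasistatic motion the external work equals the change in potential energy: W_ext = qΔV = q(V_B − V_A).
At A: distances to the source charges are 0.561 m, 0.324 m, 1.90 m; V_A = Σ kqᵢ/rᵢ = -293 V.
At B: distances to the source charges are 1.69 m, 1.45 m, 0.773 m; V_B = Σ kqᵢ/rᵢ = -39.6 V.
ΔV = V_B − V_A = 253 V.
W_ext = qΔV = (-1.42×10⁻⁹ C)(253 V) = -3.59×10⁻⁷ J.

-3.59×10⁻⁷ J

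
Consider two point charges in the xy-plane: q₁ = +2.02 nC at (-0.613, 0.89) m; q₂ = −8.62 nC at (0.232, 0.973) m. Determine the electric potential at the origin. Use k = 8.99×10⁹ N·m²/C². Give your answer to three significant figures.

Electric potential is a scalar, so the contributions from each charge add algebraically: V = Σ kqᵢ/rᵢ.
Distances from the field point to each charge: r₁ = 1.08 m, r₂ = 1.00 m.
V = k[(2.02×10⁻⁹)/(1.08) + (-8.62×10⁻⁹)/(1.00)] = -60.7 V.

-60.7 V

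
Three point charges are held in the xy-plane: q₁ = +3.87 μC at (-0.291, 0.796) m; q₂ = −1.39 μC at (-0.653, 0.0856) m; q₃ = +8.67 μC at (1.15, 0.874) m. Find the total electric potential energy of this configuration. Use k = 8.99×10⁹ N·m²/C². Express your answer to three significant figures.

0.0933 J

The work to assemble the configuration equals its total potential energy, U = Σ kqᵢqⱼ/rᵢⱼ over all pairs.
Pair separations: r₁₂ = 0.797 m, r₁₃ = 1.44 m, r₂₃ = 1.97 m.
U = (-0.0607) + (0.209) + (-0.0551) = 0.0933 J.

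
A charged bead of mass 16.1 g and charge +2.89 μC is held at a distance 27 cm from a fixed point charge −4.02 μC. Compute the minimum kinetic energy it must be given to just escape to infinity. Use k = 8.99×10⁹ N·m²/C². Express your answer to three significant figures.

0.387 J

To just escape, total mechanical energy must reach zero at infinity: ½mv²_min + U = 0, so ½mv²_min = −U = |kQq|/r.
|U| = |kQq|/r = (8.99×10⁹ N·m²/C²)(4.02×10⁻⁶)(2.89×10⁻⁶)/(0.270) = 0.387 J.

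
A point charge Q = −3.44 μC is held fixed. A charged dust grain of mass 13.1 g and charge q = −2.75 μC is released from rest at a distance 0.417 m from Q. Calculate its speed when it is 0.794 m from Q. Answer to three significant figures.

Only the electrostatic force acts, so mechanical energy is conserved: ½mv² = U₁ − U₂ = kQq(1/r₁ − 1/r₂).
U₁ − U₂ = (8.99×10⁹ N·m²/C²)(-3.44×10⁻⁶ C)(-2.75×10⁻⁶ C)(1/0.417 − 1/0.794) = 0.0968 J.
v = √(2·0.0968/0.0131) = 3.85 m/s.

3.85 m/s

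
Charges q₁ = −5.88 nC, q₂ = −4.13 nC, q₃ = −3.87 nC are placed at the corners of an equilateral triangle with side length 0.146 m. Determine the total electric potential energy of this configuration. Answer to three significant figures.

The work to assemble the configuration equals its total potential energy, U = Σ kqᵢqⱼ/rᵢⱼ over all pairs.
All three pair separations equal the side length, 0.146 m.
U = (1.50×10⁻⁶) + (1.40×10⁻⁶) + (9.84×10⁻⁷) = 3.88×10⁻⁶ J.

3.88×10⁻⁶ J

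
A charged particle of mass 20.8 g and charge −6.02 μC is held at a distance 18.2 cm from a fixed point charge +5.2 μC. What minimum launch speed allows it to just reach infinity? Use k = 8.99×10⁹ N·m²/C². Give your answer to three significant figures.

To just escape, total mechanical energy must reach zero at infinity: ½mv²_min + U = 0, so ½mv²_min = −U = |kQq|/r.
|U| = |kQq|/r = (8.99×10⁹ N·m²/C²)(5.20×10⁻⁶)(6.02×10⁻⁶)/(0.182) = 1.55 J.
v_min = √(2|U|/m) = √(2·1.55/0.0208) = 12.2 m/s.

12.2 m/s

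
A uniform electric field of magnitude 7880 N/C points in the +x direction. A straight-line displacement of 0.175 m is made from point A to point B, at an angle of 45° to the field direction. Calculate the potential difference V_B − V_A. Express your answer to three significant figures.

Only the component of displacement along E changes the potential: ΔV = −E·d·cosθ.
ΔV = −(7880 V/m)(0.175 m)cos45° = -975 V.

-975 V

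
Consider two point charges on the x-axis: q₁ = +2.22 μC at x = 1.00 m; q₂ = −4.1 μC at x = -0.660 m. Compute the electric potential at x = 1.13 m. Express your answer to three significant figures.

1.33×10⁵ V

The total potential is the scalar sum of each charge's contribution, V = Σ kqᵢ/rᵢ.
Distances from the field point to each charge: r₁ = 0.130 m, r₂ = 1.79 m.
V = k[(2.22×10⁻⁶)/(0.130) + (-4.10×10⁻⁶)/(1.79)] = 1.33×10⁵ V.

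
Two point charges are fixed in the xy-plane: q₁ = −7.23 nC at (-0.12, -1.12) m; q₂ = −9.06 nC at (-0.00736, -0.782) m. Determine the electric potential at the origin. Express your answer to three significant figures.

The total potential is the scalar sum of each charge's contribution, V = Σ kqᵢ/rᵢ.
Distances from the field point to each charge: r₁ = 1.13 m, r₂ = 0.782 m.
V = k[(-7.23×10⁻⁹)/(1.13) + (-9.06×10⁻⁹)/(0.782)] = -162 V.

-162 V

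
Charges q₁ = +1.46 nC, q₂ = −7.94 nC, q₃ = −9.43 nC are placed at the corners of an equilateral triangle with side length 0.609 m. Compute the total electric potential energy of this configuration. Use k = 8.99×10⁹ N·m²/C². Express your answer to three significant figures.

The work to assemble the configuration equals its total potential energy, U = Σ kqᵢqⱼ/rᵢⱼ over all pairs.
All three pair separations equal the side length, 0.609 m.
U = (-1.71×10⁻⁷) + (-2.03×10⁻⁷) + (1.11×10⁻⁶) = 7.31×10⁻⁷ J.

7.31×10⁻⁷ J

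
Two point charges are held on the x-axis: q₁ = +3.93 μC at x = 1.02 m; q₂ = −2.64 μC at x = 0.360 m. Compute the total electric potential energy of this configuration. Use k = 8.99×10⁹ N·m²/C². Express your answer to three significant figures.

-0.141 J

The assembly work is the sum of pairwise potential energies, U = Σ_{i<j} kqᵢqⱼ/rᵢⱼ.
Pair separations: r₁₂ = 0.660 m.
U = (-0.141) = -0.141 J.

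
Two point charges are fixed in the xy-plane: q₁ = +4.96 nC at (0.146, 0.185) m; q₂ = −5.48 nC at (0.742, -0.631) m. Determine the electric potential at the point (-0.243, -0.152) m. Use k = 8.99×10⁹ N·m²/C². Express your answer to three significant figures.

41.7 V

The total potential is the scalar sum of each charge's contribution, V = Σ kqᵢ/rᵢ.
Distances from the field point to each charge: r₁ = 0.515 m, r₂ = 1.10 m.
V = k[(4.96×10⁻⁹)/(0.515) + (-5.48×10⁻⁹)/(1.10)] = 41.7 V.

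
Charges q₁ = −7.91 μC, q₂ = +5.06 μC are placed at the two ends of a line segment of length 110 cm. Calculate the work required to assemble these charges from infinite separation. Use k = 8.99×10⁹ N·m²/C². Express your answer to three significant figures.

-0.327 J

The assembly work is the sum of pairwise potential energies, U = Σ_{i<j} kqᵢqⱼ/rᵢⱼ.
The separation is r = 1.10 m.
U = (-0.327) = -0.327 J.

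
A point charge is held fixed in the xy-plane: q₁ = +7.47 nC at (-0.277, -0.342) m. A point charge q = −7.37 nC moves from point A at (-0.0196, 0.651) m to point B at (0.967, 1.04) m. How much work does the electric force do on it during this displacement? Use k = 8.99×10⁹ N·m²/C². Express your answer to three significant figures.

The work done by the electric force is W_field = −ΔU = −q(V_B − V_A) = q(V_A − V_B).
At A: distance to the source charge is 1.03 m; V_A = kq₁/r = 65.5 V.
At B: distance to the source charge is 1.86 m; V_B = kq₁/r = 36.1 V.
ΔV = V_B − V_A = -29.3 V.
W_field = −qΔV = −(-7.37×10⁻⁹ C)(-29.3 V) = -2.16×10⁻⁷ J.

-2.16×10⁻⁷ J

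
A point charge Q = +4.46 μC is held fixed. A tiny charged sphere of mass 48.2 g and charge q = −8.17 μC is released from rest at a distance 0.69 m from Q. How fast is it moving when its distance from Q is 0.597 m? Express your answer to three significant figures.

Only the electrostatic force acts, so mechanical energy is conserved: ½mv² = U₁ − U₂ = kQq(1/r₁ − 1/r₂).
U₁ − U₂ = (8.99×10⁹ N·m²/C²)(4.46×10⁻⁶ C)(-8.17×10⁻⁶ C)(1/0.690 − 1/0.597) = 0.0740 J.
v = √(2·0.0740/0.0482) = 1.75 m/s.

1.75 m/s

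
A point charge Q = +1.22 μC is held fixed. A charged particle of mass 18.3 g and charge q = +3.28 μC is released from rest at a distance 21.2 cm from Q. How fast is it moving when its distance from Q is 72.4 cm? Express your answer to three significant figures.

Only the electrostatic force acts, so mechanical energy is conserved: ½mv² = U₁ − U₂ = kQq(1/r₁ − 1/r₂).
U₁ − U₂ = (8.99×10⁹ N·m²/C²)(1.22×10⁻⁶ C)(3.28×10⁻⁶ C)(1/0.212 − 1/0.724) = 0.120 J.
v = √(2·0.120/0.0183) = 3.62 m/s.

3.62 m/s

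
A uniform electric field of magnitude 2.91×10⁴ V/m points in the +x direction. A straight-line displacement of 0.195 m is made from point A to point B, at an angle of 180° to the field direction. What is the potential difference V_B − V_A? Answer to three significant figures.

5670 V

Only the component of displacement along E changes the potential: ΔV = −E·d·cosθ.
ΔV = −(2.91×10⁴ V/m)(0.195 m)cos180° = 5670 V.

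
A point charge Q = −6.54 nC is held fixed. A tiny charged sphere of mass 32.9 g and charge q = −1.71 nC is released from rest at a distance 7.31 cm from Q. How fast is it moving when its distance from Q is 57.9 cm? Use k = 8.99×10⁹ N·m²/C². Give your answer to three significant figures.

Only the electrostatic force acts, so mechanical energy is conserved: ½mv² = U₁ − U₂ = kQq(1/r₁ − 1/r₂).
U₁ − U₂ = (8.99×10⁹ N·m²/C²)(-6.54×10⁻⁹ C)(-1.71×10⁻⁹ C)(1/0.0731 − 1/0.579) = 1.20×10⁻⁶ J.
v = √(2·1.20×10⁻⁶/0.0329) = 8.55×10⁻³ m/s.

8.55×10⁻³ m/s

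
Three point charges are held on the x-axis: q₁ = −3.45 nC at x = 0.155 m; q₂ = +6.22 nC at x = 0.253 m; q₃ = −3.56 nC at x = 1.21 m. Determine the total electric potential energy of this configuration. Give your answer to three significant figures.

The assembly work is the sum of pairwise potential energies, U = Σ_{i<j} kqᵢqⱼ/rᵢⱼ.
Pair separations: r₁₂ = 0.0980 m, r₁₃ = 1.05 m, r₂₃ = 0.957 m.
U = (-1.97×10⁻⁶) + (1.05×10⁻⁷) + (-2.08×10⁻⁷) = -2.07×10⁻⁶ J.

-2.07×10⁻⁶ J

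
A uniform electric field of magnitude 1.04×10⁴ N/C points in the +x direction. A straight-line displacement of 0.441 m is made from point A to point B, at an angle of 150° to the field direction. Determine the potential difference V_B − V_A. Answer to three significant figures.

3970 V

Only the component of displacement along E changes the potential: ΔV = −E·d·cosθ.
ΔV = −(1.04×10⁴ V/m)(0.441 m)cos150° = 3970 V.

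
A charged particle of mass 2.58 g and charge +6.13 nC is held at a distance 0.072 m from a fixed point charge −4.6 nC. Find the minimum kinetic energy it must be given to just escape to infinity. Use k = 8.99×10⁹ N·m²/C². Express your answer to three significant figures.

To just escape, total mechanical energy must reach zero at infinity: ½mv²_min + U = 0, so ½mv²_min = −U = |kQq|/r.
|U| = |kQq|/r = (8.99×10⁹ N·m²/C²)(4.60×10⁻⁹)(6.13×10⁻⁹)/(0.0720) = 3.52×10⁻⁶ J.

3.52×10⁻⁶ J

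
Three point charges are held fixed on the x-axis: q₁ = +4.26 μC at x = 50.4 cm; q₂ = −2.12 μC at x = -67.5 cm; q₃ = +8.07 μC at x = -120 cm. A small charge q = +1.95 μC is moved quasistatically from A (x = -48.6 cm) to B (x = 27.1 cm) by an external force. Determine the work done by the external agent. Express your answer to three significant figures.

For quasistatic motion the external work equals the change in potential energy: W_ext = qΔV = q(V_B − V_A).
At A: distances to the source charges are 0.990 m, 0.189 m, 0.714 m; V_A = Σ kqᵢ/rᵢ = 3.95×10⁴ V.
At B: distances to the source charges are 0.233 m, 0.946 m, 1.47 m; V_B = Σ kqᵢ/rᵢ = 1.94×10⁵ V.
ΔV = V_B − V_A = 1.54×10⁵ V.
W_ext = qΔV = (1.95×10⁻⁶ C)(1.54×10⁵ V) = 0.300 J.

0.300 J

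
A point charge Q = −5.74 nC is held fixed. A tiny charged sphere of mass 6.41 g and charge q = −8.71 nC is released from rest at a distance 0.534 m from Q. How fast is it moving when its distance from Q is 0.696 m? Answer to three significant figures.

Only the electrostatic force acts, so mechanical energy is conserved: ½mv² = U₁ − U₂ = kQq(1/r₁ − 1/r₂).
U₁ − U₂ = (8.99×10⁹ N·m²/C²)(-5.74×10⁻⁹ C)(-8.71×10⁻⁹ C)(1/0.534 − 1/0.696) = 1.96×10⁻⁷ J.
v = √(2·1.96×10⁻⁷/6.41×10⁻³) = 7.82×10⁻³ m/s.

7.82×10⁻³ m/s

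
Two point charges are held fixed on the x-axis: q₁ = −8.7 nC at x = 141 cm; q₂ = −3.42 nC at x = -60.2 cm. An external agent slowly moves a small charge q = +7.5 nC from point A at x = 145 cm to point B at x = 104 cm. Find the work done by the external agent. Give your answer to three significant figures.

1.31×10⁻⁵ J

For quasistatic motion the external work equals the change in potential energy: W_ext = qΔV = q(V_B − V_A).
At A: distances to the source charges are 0.0400 m, 2.05 m; V_A = Σ kqᵢ/rᵢ = -1970 V.
At B: distances to the source charges are 0.370 m, 1.64 m; V_B = Σ kqᵢ/rᵢ = -230 V.
ΔV = V_B − V_A = 1740 V.
W_ext = qΔV = (7.50×10⁻⁹ C)(1740 V) = 1.31×10⁻⁵ J.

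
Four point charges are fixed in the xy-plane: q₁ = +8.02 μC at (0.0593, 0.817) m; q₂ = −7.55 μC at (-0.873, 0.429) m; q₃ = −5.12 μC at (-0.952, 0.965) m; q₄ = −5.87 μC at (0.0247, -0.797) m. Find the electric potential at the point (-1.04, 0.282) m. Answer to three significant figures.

-3.48×10⁵ V

Electric potential is a scalar, so the contributions from each charge add algebraically: V = Σ kqᵢ/rᵢ.
Distances from the field point to each charge: r₁ = 1.22 m, r₂ = 0.222 m, r₃ = 0.689 m, r₄ = 1.52 m.
V = k[(8.02×10⁻⁶)/(1.22) + (-7.55×10⁻⁶)/(0.222) + (-5.12×10⁻⁶)/(0.689) + (-5.87×10⁻⁶)/(1.52)] = -3.48×10⁵ V.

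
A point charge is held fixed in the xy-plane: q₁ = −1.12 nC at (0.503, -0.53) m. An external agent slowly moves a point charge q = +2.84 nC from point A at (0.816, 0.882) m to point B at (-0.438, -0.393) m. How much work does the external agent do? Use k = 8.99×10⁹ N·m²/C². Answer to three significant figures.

-1.03×10⁻⁸ J

For quasistatic motion the external work equals the change in potential energy: W_ext = qΔV = q(V_B − V_A).
At A: distance to the source charge is 1.45 m; V_A = kq₁/r = -6.96 V.
At B: distance to the source charge is 0.951 m; V_B = kq₁/r = -10.6 V.
ΔV = V_B − V_A = -3.63 V.
W_ext = qΔV = (2.84×10⁻⁹ C)(-3.63 V) = -1.03×10⁻⁸ J.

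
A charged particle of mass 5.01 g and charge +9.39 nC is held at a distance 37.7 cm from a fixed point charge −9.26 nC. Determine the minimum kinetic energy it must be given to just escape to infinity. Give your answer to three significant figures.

2.07×10⁻⁶ J

To just escape, total mechanical energy must reach zero at infinity: ½mv²_min + U = 0, so ½mv²_min = −U = |kQq|/r.
|U| = |kQq|/r = (8.99×10⁹ N·m²/C²)(9.26×10⁻⁹)(9.39×10⁻⁹)/(0.377) = 2.07×10⁻⁶ J.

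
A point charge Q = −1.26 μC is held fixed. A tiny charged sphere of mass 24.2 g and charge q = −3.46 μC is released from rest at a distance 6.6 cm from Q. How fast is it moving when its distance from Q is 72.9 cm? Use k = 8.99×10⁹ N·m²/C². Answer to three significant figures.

6.68 m/s

Only the electrostatic force acts, so mechanical energy is conserved: ½mv² = U₁ − U₂ = kQq(1/r₁ − 1/r₂).
U₁ − U₂ = (8.99×10⁹ N·m²/C²)(-1.26×10⁻⁶ C)(-3.46×10⁻⁶ C)(1/0.0660 − 1/0.729) = 0.540 J.
v = √(2·0.540/0.0242) = 6.68 m/s.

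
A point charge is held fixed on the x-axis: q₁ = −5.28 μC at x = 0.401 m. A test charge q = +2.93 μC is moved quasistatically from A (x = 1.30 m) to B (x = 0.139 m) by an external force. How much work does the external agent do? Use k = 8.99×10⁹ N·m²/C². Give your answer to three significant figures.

For quasistatic motion the external work equals the change in potential energy: W_ext = qΔV = q(V_B − V_A).
At A: distance to the source charge is 0.899 m; V_A = kq₁/r = -5.28×10⁴ V.
At B: distance to the source charge is 0.262 m; V_B = kq₁/r = -1.81×10⁵ V.
ΔV = V_B − V_A = -1.28×10⁵ V.
W_ext = qΔV = (2.93×10⁻⁶ C)(-1.28×10⁵ V) = -0.376 J.

-0.376 J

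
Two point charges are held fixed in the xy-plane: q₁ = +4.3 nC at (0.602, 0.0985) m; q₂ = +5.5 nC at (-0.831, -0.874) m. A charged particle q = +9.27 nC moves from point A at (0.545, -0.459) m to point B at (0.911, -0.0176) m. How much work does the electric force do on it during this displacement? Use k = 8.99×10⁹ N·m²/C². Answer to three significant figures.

-3.63×10⁻⁷ J

The work done by the electric force is W_field = −ΔU = −q(V_B − V_A) = q(V_A − V_B).
At A: distances to the source charges are 0.560 m, 1.44 m; V_A = Σ kqᵢ/rᵢ = 103 V.
At B: distances to the source charges are 0.330 m, 1.94 m; V_B = Σ kqᵢ/rᵢ = 143 V.
ΔV = V_B − V_A = 39.2 V.
W_field = −qΔV = −(9.27×10⁻⁹ C)(39.2 V) = -3.63×10⁻⁷ J.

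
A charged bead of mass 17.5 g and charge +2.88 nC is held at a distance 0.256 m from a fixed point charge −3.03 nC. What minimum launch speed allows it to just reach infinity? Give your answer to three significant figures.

To just escape, total mechanical energy must reach zero at infinity: ½mv²_min + U = 0, so ½mv²_min = −U = |kQq|/r.
|U| = |kQq|/r = (8.99×10⁹ N·m²/C²)(3.03×10⁻⁹)(2.88×10⁻⁹)/(0.256) = 3.06×10⁻⁷ J.
v_min = √(2|U|/m) = √(2·3.06×10⁻⁷/0.0175) = 5.92×10⁻³ m/s.

5.92×10⁻³ m/s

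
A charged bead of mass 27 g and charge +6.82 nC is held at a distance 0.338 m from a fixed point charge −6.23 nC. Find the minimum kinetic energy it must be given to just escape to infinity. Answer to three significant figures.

To just escape, total mechanical energy must reach zero at infinity: ½mv²_min + U = 0, so ½mv²_min = −U = |kQq|/r.
|U| = |kQq|/r = (8.99×10⁹ N·m²/C²)(6.23×10⁻⁹)(6.82×10⁻⁹)/(0.338) = 1.13×10⁻⁶ J.

1.13×10⁻⁶ J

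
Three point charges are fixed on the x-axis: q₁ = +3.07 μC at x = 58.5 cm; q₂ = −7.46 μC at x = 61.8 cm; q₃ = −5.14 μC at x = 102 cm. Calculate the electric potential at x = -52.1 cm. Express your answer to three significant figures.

Electric potential is a scalar, so the contributions from each charge add algebraically: V = Σ kqᵢ/rᵢ.
Distances from the field point to each charge: r₁ = 1.11 m, r₂ = 1.14 m, r₃ = 1.54 m.
V = k[(3.07×10⁻⁶)/(1.11) + (-7.46×10⁻⁶)/(1.14) + (-5.14×10⁻⁶)/(1.54)] = -6.39×10⁴ V.

-6.39×10⁴ V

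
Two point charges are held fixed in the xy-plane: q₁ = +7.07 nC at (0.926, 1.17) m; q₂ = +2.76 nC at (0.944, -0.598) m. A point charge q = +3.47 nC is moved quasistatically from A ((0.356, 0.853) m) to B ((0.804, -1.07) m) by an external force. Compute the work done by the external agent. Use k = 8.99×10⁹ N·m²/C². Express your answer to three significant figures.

-1.20×10⁻⁷ J

For quasistatic motion the external work equals the change in potential energy: W_ext = qΔV = q(V_B − V_A).
At A: distances to the source charges are 0.652 m, 1.57 m; V_A = Σ kqᵢ/rᵢ = 113 V.
At B: distances to the source charges are 2.24 m, 0.492 m; V_B = Σ kqᵢ/rᵢ = 78.7 V.
ΔV = V_B − V_A = -34.6 V.
W_ext = qΔV = (3.47×10⁻⁹ C)(-34.6 V) = -1.20×10⁻⁷ J.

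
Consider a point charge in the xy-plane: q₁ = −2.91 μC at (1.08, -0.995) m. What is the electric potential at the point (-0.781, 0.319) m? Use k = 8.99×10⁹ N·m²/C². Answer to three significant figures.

The total potential is the scalar sum of each charge's contribution, V = Σ kqᵢ/rᵢ.
Distances from the field point to each charge: r₁ = 2.28 m.
V = k[(-2.91×10⁻⁶)/(2.28)] = -1.15×10⁴ V.

-1.15×10⁴ V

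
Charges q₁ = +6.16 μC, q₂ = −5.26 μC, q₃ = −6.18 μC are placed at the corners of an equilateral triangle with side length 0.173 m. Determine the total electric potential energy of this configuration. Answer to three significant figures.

-1.97 J

The assembly work is the sum of pairwise potential energies, U = Σ_{i<j} kqᵢqⱼ/rᵢⱼ.
All three pair separations equal the side length, 0.173 m.
U = (-1.68) + (-1.98) + (1.69) = -1.97 J.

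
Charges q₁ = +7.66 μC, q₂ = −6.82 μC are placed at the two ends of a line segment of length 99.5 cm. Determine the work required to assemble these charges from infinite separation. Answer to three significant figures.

-0.472 J

The assembly work is the sum of pairwise potential energies, U = Σ_{i<j} kqᵢqⱼ/rᵢⱼ.
The separation is r = 0.995 m.
U = (-0.472) = -0.472 J.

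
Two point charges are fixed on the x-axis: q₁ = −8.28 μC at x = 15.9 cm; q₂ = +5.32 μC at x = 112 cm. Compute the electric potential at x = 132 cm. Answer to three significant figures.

1.75×10⁵ V

Electric potential is a scalar, so the contributions from each charge add algebraically: V = Σ kqᵢ/rᵢ.
Distances from the field point to each charge: r₁ = 1.16 m, r₂ = 0.200 m.
V = k[(-8.28×10⁻⁶)/(1.16) + (5.32×10⁻⁶)/(0.200)] = 1.75×10⁵ V.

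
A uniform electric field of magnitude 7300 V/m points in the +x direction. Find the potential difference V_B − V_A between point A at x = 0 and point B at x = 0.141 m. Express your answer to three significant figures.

In a uniform field, potential decreases in the direction of E: V_B − V_A = −E·Δx.
V_B − V_A = −(7300 V/m)(0.141 m) = -1030 V.

-1030 V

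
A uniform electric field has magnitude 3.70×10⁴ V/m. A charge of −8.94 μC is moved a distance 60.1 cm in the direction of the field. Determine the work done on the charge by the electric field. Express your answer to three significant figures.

-0.199 J

The potential change for a displacement 60.1 cm in the direction of the field is ΔV = −Ed = -2.22×10⁴ V.
W_field = −qΔV = -0.199 J.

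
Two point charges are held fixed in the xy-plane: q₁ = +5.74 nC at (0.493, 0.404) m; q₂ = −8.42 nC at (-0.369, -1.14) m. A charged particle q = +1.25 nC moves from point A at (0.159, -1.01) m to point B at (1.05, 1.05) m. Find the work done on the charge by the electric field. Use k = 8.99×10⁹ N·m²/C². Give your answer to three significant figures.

The work done by the electric force is W_field = −ΔU = −q(V_B − V_A) = q(V_A − V_B).
At A: distances to the source charges are 1.45 m, 0.544 m; V_A = Σ kqᵢ/rᵢ = -104 V.
At B: distances to the source charges are 0.853 m, 2.61 m; V_B = Σ kqᵢ/rᵢ = 31.5 V.
ΔV = V_B − V_A = 135 V.
W_field = −qΔV = −(1.25×10⁻⁹ C)(135 V) = -1.69×10⁻⁷ J.

-1.69×10⁻⁷ J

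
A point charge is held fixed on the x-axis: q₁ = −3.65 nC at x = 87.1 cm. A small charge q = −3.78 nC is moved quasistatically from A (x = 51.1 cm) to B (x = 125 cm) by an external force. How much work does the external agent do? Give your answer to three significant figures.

-1.73×10⁻⁸ J

For quasistatic motion the external work equals the change in potential energy: W_ext = qΔV = q(V_B − V_A).
At A: distance to the source charge is 0.360 m; V_A = kq₁/r = -91.1 V.
At B: distance to the source charge is 0.379 m; V_B = kq₁/r = -86.6 V.
ΔV = V_B − V_A = 4.57 V.
W_ext = qΔV = (-3.78×10⁻⁹ C)(4.57 V) = -1.73×10⁻⁸ J.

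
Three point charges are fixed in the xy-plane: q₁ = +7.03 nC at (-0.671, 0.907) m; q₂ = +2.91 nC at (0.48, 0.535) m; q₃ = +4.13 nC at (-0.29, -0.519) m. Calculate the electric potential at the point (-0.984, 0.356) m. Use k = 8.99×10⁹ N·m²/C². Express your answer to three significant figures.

The total potential is the scalar sum of each charge's contribution, V = Σ kqᵢ/rᵢ.
Distances from the field point to each charge: r₁ = 0.634 m, r₂ = 1.47 m, r₃ = 1.12 m.
V = k[(7.03×10⁻⁹)/(0.634) + (2.91×10⁻⁹)/(1.47) + (4.13×10⁻⁹)/(1.12)] = 151 V.

151 V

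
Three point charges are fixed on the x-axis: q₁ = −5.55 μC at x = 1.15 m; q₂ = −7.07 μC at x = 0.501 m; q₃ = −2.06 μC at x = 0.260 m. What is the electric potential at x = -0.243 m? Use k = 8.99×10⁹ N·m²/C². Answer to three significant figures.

Electric potential is a scalar, so the contributions from each charge add algebraically: V = Σ kqᵢ/rᵢ.
Distances from the field point to each charge: r₁ = 1.39 m, r₂ = 0.744 m, r₃ = 0.503 m.
V = k[(-5.55×10⁻⁶)/(1.39) + (-7.07×10⁻⁶)/(0.744) + (-2.06×10⁻⁶)/(0.503)] = -1.58×10⁵ V.

-1.58×10⁵ V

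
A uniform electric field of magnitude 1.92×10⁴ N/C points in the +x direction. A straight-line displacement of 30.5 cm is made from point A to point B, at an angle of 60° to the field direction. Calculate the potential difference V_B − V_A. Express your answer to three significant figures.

Only the component of displacement along E changes the potential: ΔV = −E·d·cosθ.
ΔV = −(1.92×10⁴ V/m)(0.305 m)cos60° = -2930 V.

-2930 V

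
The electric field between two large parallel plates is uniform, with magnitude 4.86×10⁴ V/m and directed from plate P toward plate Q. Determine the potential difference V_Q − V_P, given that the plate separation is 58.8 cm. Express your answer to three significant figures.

-2.86×10⁴ V

In a uniform field, potential decreases in the direction of E: ΔV = −E·d for a displacement d parallel to E.
Going from P to Q is a displacement of 58.8 cm along the field, so V_Q − V_P = −Ed = -2.86×10⁴ V.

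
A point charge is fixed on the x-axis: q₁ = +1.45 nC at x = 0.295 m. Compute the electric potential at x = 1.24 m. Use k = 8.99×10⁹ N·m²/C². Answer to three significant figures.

The total potential is the scalar sum of each charge's contribution, V = Σ kqᵢ/rᵢ.
V = k[(1.45×10⁻⁹)/(0.945)] = 13.8 V.

13.8 V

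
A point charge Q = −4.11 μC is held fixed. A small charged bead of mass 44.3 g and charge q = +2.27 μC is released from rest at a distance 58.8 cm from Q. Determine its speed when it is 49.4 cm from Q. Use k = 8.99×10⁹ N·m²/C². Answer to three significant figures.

1.11 m/s

Only the electrostatic force acts, so mechanical energy is conserved: ½mv² = U₁ − U₂ = kQq(1/r₁ − 1/r₂).
U₁ − U₂ = (8.99×10⁹ N·m²/C²)(-4.11×10⁻⁶ C)(2.27×10⁻⁶ C)(1/0.588 − 1/0.494) = 0.0271 J.
v = √(2·0.0271/0.0443) = 1.11 m/s.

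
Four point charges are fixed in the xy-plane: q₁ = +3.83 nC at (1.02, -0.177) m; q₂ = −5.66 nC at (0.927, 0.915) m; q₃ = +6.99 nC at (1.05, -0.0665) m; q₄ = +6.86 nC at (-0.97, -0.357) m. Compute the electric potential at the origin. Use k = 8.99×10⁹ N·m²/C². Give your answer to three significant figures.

Electric potential is a scalar, so the contributions from each charge add algebraically: V = Σ kqᵢ/rᵢ.
Distances from the field point to each charge: r₁ = 1.04 m, r₂ = 1.30 m, r₃ = 1.05 m, r₄ = 1.03 m.
V = k[(3.83×10⁻⁹)/(1.04) + (-5.66×10⁻⁹)/(1.30) + (6.99×10⁻⁹)/(1.05) + (6.86×10⁻⁹)/(1.03)] = 114 V.

114 V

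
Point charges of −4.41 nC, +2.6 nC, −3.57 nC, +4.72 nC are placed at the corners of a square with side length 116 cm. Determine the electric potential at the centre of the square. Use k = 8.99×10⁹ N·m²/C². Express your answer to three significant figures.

The total potential is the scalar sum of each charge's contribution, V = Σ kqᵢ/rᵢ.
The distance from each corner to the centre is a√2/2 = 0.820 m.
V = k[(-4.41×10⁻⁹)/(0.820) + (2.60×10⁻⁹)/(0.820) + (-3.57×10⁻⁹)/(0.820) + (4.72×10⁻⁹)/(0.820)] = -7.23 V.

-7.23 V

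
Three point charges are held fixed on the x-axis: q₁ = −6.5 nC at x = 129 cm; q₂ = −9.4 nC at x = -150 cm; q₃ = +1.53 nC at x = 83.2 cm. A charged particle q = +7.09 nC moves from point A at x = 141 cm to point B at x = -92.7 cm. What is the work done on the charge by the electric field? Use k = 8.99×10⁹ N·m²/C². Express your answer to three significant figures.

The work done by the electric force is W_field = −ΔU = −q(V_B − V_A) = q(V_A − V_B).
At A: distances to the source charges are 0.120 m, 2.91 m, 0.578 m; V_A = Σ kqᵢ/rᵢ = -492 V.
At B: distances to the source charges are 2.22 m, 0.573 m, 1.76 m; V_B = Σ kqᵢ/rᵢ = -166 V.
ΔV = V_B − V_A = 326 V.
W_field = −qΔV = −(7.09×10⁻⁹ C)(326 V) = -2.31×10⁻⁶ J.

-2.31×10⁻⁶ J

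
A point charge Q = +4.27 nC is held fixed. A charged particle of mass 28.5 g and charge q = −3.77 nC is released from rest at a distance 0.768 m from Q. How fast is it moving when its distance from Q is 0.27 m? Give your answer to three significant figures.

Only the electrostatic force acts, so mechanical energy is conserved: ½mv² = U₁ − U₂ = kQq(1/r₁ − 1/r₂).
U₁ − U₂ = (8.99×10⁹ N·m²/C²)(4.27×10⁻⁹ C)(-3.77×10⁻⁹ C)(1/0.768 − 1/0.270) = 3.48×10⁻⁷ J.
v = √(2·3.48×10⁻⁷/0.0285) = 4.94×10⁻³ m/s.

4.94×10⁻³ m/s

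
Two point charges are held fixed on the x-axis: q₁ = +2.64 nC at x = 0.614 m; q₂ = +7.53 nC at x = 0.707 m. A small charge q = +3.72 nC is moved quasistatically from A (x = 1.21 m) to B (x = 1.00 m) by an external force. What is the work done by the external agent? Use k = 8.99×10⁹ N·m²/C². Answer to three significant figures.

For quasistatic motion the external work equals the change in potential energy: W_ext = qΔV = q(V_B − V_A).
At A: distances to the source charges are 0.596 m, 0.503 m; V_A = Σ kqᵢ/rᵢ = 174 V.
At B: distances to the source charges are 0.386 m, 0.293 m; V_B = Σ kqᵢ/rᵢ = 293 V.
ΔV = V_B − V_A = 118 V.
W_ext = qΔV = (3.72×10⁻⁹ C)(118 V) = 4.39×10⁻⁷ J.

4.39×10⁻⁷ J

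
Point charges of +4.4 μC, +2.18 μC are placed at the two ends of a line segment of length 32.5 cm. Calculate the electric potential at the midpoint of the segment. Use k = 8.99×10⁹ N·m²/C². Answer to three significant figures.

Electric potential is a scalar, so the contributions from each charge add algebraically: V = Σ kqᵢ/rᵢ.
Each charge is 0.163 m from the midpoint.
V = k[(4.40×10⁻⁶)/(0.163) + (2.18×10⁻⁶)/(0.163)] = 3.64×10⁵ V.

3.64×10⁵ V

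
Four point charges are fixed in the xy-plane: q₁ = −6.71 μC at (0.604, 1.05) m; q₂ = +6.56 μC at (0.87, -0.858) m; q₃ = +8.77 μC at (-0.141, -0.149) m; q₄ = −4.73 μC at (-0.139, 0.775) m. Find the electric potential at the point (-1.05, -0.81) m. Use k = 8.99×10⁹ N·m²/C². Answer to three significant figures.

5.34×10⁴ V

The total potential is the scalar sum of each charge's contribution, V = Σ kqᵢ/rᵢ.
Distances from the field point to each charge: r₁ = 2.49 m, r₂ = 1.92 m, r₃ = 1.12 m, r₄ = 1.83 m.
V = k[(-6.71×10⁻⁶)/(2.49) + (6.56×10⁻⁶)/(1.92) + (8.77×10⁻⁶)/(1.12) + (-4.73×10⁻⁶)/(1.83)] = 5.34×10⁴ V.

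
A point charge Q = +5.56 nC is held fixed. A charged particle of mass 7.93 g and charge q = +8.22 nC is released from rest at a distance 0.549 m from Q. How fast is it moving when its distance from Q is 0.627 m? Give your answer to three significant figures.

Only the electrostatic force acts, so mechanical energy is conserved: ½mv² = U₁ − U₂ = kQq(1/r₁ − 1/r₂).
U₁ − U₂ = (8.99×10⁹ N·m²/C²)(5.56×10⁻⁹ C)(8.22×10⁻⁹ C)(1/0.549 − 1/0.627) = 9.31×10⁻⁸ J.
v = √(2·9.31×10⁻⁸/7.93×10⁻³) = 4.85×10⁻³ m/s.

4.85×10⁻³ m/s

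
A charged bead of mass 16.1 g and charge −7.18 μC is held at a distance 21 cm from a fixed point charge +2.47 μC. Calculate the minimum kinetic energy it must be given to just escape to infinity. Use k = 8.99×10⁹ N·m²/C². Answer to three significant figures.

To just escape, total mechanical energy must reach zero at infinity: ½mv²_min + U = 0, so ½mv²_min = −U = |kQq|/r.
|U| = |kQq|/r = (8.99×10⁹ N·m²/C²)(2.47×10⁻⁶)(7.18×10⁻⁶)/(0.210) = 0.759 J.

0.759 J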